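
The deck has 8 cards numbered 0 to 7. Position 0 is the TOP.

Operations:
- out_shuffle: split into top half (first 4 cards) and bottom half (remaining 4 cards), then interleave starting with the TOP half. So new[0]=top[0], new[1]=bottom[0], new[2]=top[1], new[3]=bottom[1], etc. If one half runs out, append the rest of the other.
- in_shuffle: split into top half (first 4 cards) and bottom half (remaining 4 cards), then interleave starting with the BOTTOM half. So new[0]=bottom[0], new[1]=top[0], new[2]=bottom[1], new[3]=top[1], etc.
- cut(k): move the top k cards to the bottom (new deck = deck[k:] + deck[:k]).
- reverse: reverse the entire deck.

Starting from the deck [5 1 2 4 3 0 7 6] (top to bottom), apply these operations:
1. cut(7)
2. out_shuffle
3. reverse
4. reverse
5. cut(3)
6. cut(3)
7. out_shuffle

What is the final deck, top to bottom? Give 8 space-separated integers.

Answer: 2 5 7 3 6 1 4 0

Derivation:
After op 1 (cut(7)): [6 5 1 2 4 3 0 7]
After op 2 (out_shuffle): [6 4 5 3 1 0 2 7]
After op 3 (reverse): [7 2 0 1 3 5 4 6]
After op 4 (reverse): [6 4 5 3 1 0 2 7]
After op 5 (cut(3)): [3 1 0 2 7 6 4 5]
After op 6 (cut(3)): [2 7 6 4 5 3 1 0]
After op 7 (out_shuffle): [2 5 7 3 6 1 4 0]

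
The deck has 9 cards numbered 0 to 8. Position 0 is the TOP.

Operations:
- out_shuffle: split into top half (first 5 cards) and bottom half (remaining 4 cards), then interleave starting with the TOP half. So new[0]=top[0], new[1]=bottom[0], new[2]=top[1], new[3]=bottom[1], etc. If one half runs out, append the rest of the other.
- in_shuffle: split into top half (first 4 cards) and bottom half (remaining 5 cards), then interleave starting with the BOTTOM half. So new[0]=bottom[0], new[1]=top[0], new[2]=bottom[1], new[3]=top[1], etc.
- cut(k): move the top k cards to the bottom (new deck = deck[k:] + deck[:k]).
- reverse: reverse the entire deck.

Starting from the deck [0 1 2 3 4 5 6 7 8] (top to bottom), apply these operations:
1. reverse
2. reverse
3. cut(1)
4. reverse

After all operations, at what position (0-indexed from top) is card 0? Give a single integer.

Answer: 0

Derivation:
After op 1 (reverse): [8 7 6 5 4 3 2 1 0]
After op 2 (reverse): [0 1 2 3 4 5 6 7 8]
After op 3 (cut(1)): [1 2 3 4 5 6 7 8 0]
After op 4 (reverse): [0 8 7 6 5 4 3 2 1]
Card 0 is at position 0.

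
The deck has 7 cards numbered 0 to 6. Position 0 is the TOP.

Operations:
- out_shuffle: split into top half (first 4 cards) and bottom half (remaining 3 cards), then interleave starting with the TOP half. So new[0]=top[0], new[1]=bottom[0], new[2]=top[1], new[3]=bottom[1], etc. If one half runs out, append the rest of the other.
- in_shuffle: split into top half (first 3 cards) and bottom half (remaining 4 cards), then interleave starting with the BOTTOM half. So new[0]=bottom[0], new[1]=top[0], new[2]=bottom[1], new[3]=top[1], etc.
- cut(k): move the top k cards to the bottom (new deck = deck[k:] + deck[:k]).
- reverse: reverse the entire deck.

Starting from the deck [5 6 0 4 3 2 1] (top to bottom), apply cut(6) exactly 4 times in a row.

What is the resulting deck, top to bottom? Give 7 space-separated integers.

After op 1 (cut(6)): [1 5 6 0 4 3 2]
After op 2 (cut(6)): [2 1 5 6 0 4 3]
After op 3 (cut(6)): [3 2 1 5 6 0 4]
After op 4 (cut(6)): [4 3 2 1 5 6 0]

Answer: 4 3 2 1 5 6 0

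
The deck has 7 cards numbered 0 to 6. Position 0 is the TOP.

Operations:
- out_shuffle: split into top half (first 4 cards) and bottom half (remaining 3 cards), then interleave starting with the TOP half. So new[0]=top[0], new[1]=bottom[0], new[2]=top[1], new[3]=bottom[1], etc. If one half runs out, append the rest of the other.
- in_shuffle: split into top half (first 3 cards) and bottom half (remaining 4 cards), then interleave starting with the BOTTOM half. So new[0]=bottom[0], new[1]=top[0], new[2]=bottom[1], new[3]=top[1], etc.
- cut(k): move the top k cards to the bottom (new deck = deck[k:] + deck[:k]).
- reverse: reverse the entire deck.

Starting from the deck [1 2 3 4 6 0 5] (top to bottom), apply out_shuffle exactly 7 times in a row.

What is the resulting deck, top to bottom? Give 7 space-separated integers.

After op 1 (out_shuffle): [1 6 2 0 3 5 4]
After op 2 (out_shuffle): [1 3 6 5 2 4 0]
After op 3 (out_shuffle): [1 2 3 4 6 0 5]
After op 4 (out_shuffle): [1 6 2 0 3 5 4]
After op 5 (out_shuffle): [1 3 6 5 2 4 0]
After op 6 (out_shuffle): [1 2 3 4 6 0 5]
After op 7 (out_shuffle): [1 6 2 0 3 5 4]

Answer: 1 6 2 0 3 5 4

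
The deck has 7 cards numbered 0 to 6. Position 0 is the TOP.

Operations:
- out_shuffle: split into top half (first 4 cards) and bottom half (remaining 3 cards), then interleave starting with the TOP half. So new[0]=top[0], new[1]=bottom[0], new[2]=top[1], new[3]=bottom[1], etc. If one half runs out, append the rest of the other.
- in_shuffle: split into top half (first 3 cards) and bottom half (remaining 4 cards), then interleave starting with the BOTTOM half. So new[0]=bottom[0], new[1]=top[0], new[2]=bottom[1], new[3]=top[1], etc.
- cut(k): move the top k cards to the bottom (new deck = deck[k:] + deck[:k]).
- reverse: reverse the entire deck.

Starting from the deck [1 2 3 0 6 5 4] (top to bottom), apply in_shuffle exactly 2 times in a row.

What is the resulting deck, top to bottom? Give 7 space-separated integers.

Answer: 2 0 5 1 3 6 4

Derivation:
After op 1 (in_shuffle): [0 1 6 2 5 3 4]
After op 2 (in_shuffle): [2 0 5 1 3 6 4]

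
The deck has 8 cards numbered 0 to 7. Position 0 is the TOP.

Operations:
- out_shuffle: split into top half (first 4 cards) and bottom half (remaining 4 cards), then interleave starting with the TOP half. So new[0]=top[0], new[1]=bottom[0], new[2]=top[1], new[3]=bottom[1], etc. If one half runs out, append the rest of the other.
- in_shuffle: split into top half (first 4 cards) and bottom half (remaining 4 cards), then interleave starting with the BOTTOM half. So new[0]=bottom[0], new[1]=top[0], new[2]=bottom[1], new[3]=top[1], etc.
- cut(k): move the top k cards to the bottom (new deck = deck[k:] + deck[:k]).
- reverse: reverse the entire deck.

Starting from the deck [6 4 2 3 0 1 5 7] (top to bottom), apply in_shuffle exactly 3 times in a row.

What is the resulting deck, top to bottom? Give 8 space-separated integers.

Answer: 7 5 1 0 3 2 4 6

Derivation:
After op 1 (in_shuffle): [0 6 1 4 5 2 7 3]
After op 2 (in_shuffle): [5 0 2 6 7 1 3 4]
After op 3 (in_shuffle): [7 5 1 0 3 2 4 6]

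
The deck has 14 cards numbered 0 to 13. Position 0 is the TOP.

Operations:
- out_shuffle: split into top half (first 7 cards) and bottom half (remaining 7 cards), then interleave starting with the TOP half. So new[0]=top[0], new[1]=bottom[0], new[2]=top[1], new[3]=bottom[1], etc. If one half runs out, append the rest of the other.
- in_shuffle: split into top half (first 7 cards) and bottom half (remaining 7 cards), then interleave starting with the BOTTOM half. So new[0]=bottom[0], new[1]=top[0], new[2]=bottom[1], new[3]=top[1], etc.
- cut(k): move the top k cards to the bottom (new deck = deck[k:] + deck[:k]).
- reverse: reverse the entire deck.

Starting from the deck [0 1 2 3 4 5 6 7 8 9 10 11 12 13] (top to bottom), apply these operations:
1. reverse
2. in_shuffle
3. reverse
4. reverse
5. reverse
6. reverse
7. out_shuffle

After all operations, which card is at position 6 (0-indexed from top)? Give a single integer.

After op 1 (reverse): [13 12 11 10 9 8 7 6 5 4 3 2 1 0]
After op 2 (in_shuffle): [6 13 5 12 4 11 3 10 2 9 1 8 0 7]
After op 3 (reverse): [7 0 8 1 9 2 10 3 11 4 12 5 13 6]
After op 4 (reverse): [6 13 5 12 4 11 3 10 2 9 1 8 0 7]
After op 5 (reverse): [7 0 8 1 9 2 10 3 11 4 12 5 13 6]
After op 6 (reverse): [6 13 5 12 4 11 3 10 2 9 1 8 0 7]
After op 7 (out_shuffle): [6 10 13 2 5 9 12 1 4 8 11 0 3 7]
Position 6: card 12.

Answer: 12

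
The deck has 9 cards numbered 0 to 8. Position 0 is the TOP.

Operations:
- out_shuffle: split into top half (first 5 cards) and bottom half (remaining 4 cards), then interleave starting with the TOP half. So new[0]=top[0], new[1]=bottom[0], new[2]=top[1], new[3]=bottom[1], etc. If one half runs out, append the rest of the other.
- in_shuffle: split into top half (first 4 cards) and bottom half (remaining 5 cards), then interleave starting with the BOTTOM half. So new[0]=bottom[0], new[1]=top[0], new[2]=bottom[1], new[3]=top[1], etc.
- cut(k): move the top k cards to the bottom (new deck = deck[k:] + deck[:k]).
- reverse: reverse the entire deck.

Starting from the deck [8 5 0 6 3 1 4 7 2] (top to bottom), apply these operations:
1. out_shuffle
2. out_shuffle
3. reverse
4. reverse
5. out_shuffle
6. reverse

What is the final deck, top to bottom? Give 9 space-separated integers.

Answer: 5 0 6 3 1 4 7 2 8

Derivation:
After op 1 (out_shuffle): [8 1 5 4 0 7 6 2 3]
After op 2 (out_shuffle): [8 7 1 6 5 2 4 3 0]
After op 3 (reverse): [0 3 4 2 5 6 1 7 8]
After op 4 (reverse): [8 7 1 6 5 2 4 3 0]
After op 5 (out_shuffle): [8 2 7 4 1 3 6 0 5]
After op 6 (reverse): [5 0 6 3 1 4 7 2 8]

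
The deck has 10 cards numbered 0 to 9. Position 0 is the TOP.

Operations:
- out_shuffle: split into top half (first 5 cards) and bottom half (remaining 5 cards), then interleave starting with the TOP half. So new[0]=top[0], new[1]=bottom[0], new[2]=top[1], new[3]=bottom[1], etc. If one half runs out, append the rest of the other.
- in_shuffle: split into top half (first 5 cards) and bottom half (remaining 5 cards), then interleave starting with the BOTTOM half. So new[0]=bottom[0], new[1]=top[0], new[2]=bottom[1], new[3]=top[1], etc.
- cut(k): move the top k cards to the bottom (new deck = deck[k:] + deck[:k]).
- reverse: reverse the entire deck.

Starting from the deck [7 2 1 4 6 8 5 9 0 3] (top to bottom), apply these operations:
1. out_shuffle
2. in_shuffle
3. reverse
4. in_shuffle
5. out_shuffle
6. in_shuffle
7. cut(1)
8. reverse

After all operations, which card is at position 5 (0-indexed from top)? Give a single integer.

After op 1 (out_shuffle): [7 8 2 5 1 9 4 0 6 3]
After op 2 (in_shuffle): [9 7 4 8 0 2 6 5 3 1]
After op 3 (reverse): [1 3 5 6 2 0 8 4 7 9]
After op 4 (in_shuffle): [0 1 8 3 4 5 7 6 9 2]
After op 5 (out_shuffle): [0 5 1 7 8 6 3 9 4 2]
After op 6 (in_shuffle): [6 0 3 5 9 1 4 7 2 8]
After op 7 (cut(1)): [0 3 5 9 1 4 7 2 8 6]
After op 8 (reverse): [6 8 2 7 4 1 9 5 3 0]
Position 5: card 1.

Answer: 1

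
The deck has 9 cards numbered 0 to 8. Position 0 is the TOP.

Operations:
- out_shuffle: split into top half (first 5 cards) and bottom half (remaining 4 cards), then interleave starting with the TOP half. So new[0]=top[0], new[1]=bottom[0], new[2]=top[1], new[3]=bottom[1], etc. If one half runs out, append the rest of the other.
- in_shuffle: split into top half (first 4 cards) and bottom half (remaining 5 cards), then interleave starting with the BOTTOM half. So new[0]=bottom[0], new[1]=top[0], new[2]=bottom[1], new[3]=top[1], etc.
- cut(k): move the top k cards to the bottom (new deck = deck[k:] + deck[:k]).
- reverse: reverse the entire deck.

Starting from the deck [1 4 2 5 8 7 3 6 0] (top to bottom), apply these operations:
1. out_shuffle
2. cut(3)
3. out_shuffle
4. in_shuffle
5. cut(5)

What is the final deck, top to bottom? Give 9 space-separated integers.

After op 1 (out_shuffle): [1 7 4 3 2 6 5 0 8]
After op 2 (cut(3)): [3 2 6 5 0 8 1 7 4]
After op 3 (out_shuffle): [3 8 2 1 6 7 5 4 0]
After op 4 (in_shuffle): [6 3 7 8 5 2 4 1 0]
After op 5 (cut(5)): [2 4 1 0 6 3 7 8 5]

Answer: 2 4 1 0 6 3 7 8 5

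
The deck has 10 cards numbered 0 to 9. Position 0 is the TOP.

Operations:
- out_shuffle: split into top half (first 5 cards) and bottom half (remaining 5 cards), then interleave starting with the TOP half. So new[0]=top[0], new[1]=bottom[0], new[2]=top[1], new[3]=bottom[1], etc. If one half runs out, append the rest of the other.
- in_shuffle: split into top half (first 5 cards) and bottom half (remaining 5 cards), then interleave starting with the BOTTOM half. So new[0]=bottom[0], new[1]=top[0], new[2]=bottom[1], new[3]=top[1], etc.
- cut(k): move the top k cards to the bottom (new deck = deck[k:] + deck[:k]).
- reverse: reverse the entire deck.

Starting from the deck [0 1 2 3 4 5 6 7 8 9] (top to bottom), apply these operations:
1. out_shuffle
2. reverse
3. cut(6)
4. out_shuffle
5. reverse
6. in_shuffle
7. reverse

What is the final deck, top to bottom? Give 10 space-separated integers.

After op 1 (out_shuffle): [0 5 1 6 2 7 3 8 4 9]
After op 2 (reverse): [9 4 8 3 7 2 6 1 5 0]
After op 3 (cut(6)): [6 1 5 0 9 4 8 3 7 2]
After op 4 (out_shuffle): [6 4 1 8 5 3 0 7 9 2]
After op 5 (reverse): [2 9 7 0 3 5 8 1 4 6]
After op 6 (in_shuffle): [5 2 8 9 1 7 4 0 6 3]
After op 7 (reverse): [3 6 0 4 7 1 9 8 2 5]

Answer: 3 6 0 4 7 1 9 8 2 5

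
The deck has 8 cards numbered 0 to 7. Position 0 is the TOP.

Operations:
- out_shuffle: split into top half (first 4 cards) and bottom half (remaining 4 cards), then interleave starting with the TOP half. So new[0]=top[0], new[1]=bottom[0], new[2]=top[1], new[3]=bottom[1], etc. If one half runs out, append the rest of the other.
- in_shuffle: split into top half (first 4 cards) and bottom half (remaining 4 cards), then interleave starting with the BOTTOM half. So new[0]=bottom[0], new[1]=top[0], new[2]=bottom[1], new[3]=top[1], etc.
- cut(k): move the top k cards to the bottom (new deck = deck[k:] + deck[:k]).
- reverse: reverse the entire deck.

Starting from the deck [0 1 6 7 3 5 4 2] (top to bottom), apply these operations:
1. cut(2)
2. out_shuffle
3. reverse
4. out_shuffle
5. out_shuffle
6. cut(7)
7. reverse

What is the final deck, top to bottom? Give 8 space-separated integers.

Answer: 7 3 5 4 2 0 1 6

Derivation:
After op 1 (cut(2)): [6 7 3 5 4 2 0 1]
After op 2 (out_shuffle): [6 4 7 2 3 0 5 1]
After op 3 (reverse): [1 5 0 3 2 7 4 6]
After op 4 (out_shuffle): [1 2 5 7 0 4 3 6]
After op 5 (out_shuffle): [1 0 2 4 5 3 7 6]
After op 6 (cut(7)): [6 1 0 2 4 5 3 7]
After op 7 (reverse): [7 3 5 4 2 0 1 6]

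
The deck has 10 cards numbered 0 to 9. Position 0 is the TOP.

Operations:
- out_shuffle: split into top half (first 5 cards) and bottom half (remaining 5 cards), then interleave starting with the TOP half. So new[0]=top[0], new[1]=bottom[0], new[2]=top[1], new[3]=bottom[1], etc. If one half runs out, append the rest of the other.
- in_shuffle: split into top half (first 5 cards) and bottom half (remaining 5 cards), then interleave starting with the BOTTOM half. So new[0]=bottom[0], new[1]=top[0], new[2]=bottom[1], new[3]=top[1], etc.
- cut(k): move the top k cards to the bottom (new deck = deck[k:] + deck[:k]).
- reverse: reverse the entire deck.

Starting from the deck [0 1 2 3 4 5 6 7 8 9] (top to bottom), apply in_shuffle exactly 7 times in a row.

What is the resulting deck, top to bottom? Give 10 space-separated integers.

After op 1 (in_shuffle): [5 0 6 1 7 2 8 3 9 4]
After op 2 (in_shuffle): [2 5 8 0 3 6 9 1 4 7]
After op 3 (in_shuffle): [6 2 9 5 1 8 4 0 7 3]
After op 4 (in_shuffle): [8 6 4 2 0 9 7 5 3 1]
After op 5 (in_shuffle): [9 8 7 6 5 4 3 2 1 0]
After op 6 (in_shuffle): [4 9 3 8 2 7 1 6 0 5]
After op 7 (in_shuffle): [7 4 1 9 6 3 0 8 5 2]

Answer: 7 4 1 9 6 3 0 8 5 2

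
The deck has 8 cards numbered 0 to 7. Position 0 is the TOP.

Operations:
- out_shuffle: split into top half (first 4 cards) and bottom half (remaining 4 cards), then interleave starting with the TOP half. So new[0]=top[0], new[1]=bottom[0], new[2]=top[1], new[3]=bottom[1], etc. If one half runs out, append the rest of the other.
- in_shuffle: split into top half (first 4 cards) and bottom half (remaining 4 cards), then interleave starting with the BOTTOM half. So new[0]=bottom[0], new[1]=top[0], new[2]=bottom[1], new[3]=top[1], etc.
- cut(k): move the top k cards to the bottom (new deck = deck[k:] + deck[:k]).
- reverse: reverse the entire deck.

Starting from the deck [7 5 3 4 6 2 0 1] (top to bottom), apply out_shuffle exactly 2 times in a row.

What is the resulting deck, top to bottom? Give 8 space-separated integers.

Answer: 7 3 6 0 5 4 2 1

Derivation:
After op 1 (out_shuffle): [7 6 5 2 3 0 4 1]
After op 2 (out_shuffle): [7 3 6 0 5 4 2 1]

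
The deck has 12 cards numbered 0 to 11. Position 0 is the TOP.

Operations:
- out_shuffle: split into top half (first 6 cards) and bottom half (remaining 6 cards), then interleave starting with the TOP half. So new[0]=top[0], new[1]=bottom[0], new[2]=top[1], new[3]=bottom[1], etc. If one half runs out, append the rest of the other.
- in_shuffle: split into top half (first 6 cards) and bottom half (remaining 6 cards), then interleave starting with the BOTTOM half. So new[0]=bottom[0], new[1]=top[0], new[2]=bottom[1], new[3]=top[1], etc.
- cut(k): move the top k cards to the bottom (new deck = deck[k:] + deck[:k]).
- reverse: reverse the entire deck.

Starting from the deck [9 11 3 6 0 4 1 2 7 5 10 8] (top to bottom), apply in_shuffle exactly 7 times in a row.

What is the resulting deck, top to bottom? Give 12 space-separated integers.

After op 1 (in_shuffle): [1 9 2 11 7 3 5 6 10 0 8 4]
After op 2 (in_shuffle): [5 1 6 9 10 2 0 11 8 7 4 3]
After op 3 (in_shuffle): [0 5 11 1 8 6 7 9 4 10 3 2]
After op 4 (in_shuffle): [7 0 9 5 4 11 10 1 3 8 2 6]
After op 5 (in_shuffle): [10 7 1 0 3 9 8 5 2 4 6 11]
After op 6 (in_shuffle): [8 10 5 7 2 1 4 0 6 3 11 9]
After op 7 (in_shuffle): [4 8 0 10 6 5 3 7 11 2 9 1]

Answer: 4 8 0 10 6 5 3 7 11 2 9 1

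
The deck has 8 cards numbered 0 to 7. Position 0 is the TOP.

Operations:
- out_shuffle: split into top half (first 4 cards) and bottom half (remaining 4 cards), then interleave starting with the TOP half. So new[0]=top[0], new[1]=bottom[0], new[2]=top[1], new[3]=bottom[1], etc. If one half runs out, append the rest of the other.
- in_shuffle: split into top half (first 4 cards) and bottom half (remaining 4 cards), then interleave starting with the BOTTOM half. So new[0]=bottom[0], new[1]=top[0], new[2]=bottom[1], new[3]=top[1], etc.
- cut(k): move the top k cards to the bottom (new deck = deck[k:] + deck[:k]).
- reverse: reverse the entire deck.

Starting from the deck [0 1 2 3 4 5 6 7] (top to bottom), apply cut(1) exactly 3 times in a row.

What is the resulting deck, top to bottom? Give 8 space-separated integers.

After op 1 (cut(1)): [1 2 3 4 5 6 7 0]
After op 2 (cut(1)): [2 3 4 5 6 7 0 1]
After op 3 (cut(1)): [3 4 5 6 7 0 1 2]

Answer: 3 4 5 6 7 0 1 2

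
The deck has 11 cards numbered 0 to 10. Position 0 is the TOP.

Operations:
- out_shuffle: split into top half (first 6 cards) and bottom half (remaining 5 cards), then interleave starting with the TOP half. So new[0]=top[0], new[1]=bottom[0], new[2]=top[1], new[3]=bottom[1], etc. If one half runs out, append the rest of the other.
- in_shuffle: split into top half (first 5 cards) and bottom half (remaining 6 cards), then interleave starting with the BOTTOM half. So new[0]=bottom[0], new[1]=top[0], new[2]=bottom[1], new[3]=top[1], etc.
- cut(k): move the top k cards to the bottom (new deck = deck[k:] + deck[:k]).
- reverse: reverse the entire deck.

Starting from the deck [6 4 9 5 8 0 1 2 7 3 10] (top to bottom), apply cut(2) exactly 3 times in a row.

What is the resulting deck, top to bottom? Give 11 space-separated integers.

Answer: 1 2 7 3 10 6 4 9 5 8 0

Derivation:
After op 1 (cut(2)): [9 5 8 0 1 2 7 3 10 6 4]
After op 2 (cut(2)): [8 0 1 2 7 3 10 6 4 9 5]
After op 3 (cut(2)): [1 2 7 3 10 6 4 9 5 8 0]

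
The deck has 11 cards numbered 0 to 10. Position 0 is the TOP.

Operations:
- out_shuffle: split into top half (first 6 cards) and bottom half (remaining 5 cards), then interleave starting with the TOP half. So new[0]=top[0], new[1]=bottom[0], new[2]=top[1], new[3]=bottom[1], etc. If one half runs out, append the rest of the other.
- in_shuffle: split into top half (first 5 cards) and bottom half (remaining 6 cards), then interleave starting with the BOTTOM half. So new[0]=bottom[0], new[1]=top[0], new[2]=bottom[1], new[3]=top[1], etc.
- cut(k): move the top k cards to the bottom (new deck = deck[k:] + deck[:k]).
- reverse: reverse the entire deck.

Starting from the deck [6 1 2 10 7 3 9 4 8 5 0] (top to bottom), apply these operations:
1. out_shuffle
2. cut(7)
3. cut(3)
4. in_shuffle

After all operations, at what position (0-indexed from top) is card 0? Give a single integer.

After op 1 (out_shuffle): [6 9 1 4 2 8 10 5 7 0 3]
After op 2 (cut(7)): [5 7 0 3 6 9 1 4 2 8 10]
After op 3 (cut(3)): [3 6 9 1 4 2 8 10 5 7 0]
After op 4 (in_shuffle): [2 3 8 6 10 9 5 1 7 4 0]
Card 0 is at position 10.

Answer: 10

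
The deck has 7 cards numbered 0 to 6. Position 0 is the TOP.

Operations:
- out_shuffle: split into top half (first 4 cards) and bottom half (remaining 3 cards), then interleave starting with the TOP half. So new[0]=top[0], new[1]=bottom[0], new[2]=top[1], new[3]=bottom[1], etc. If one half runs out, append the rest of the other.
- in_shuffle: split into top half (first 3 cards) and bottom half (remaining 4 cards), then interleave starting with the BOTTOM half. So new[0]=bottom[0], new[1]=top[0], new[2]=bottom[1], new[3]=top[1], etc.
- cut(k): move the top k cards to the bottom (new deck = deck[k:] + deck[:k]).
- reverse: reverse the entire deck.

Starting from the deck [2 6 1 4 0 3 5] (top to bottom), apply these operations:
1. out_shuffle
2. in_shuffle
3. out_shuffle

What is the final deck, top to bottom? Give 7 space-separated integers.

Answer: 3 5 2 6 1 4 0

Derivation:
After op 1 (out_shuffle): [2 0 6 3 1 5 4]
After op 2 (in_shuffle): [3 2 1 0 5 6 4]
After op 3 (out_shuffle): [3 5 2 6 1 4 0]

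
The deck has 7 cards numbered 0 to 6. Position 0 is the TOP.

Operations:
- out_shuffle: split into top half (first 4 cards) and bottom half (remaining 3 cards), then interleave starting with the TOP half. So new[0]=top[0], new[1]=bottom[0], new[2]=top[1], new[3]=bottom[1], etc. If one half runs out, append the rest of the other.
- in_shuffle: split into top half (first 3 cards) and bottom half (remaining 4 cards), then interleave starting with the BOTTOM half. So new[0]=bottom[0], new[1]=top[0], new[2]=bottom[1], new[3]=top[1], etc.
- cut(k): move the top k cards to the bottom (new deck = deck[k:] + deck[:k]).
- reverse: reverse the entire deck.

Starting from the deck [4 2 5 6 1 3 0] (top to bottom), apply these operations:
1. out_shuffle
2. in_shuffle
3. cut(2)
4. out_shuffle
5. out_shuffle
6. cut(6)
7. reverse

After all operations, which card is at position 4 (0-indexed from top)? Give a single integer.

After op 1 (out_shuffle): [4 1 2 3 5 0 6]
After op 2 (in_shuffle): [3 4 5 1 0 2 6]
After op 3 (cut(2)): [5 1 0 2 6 3 4]
After op 4 (out_shuffle): [5 6 1 3 0 4 2]
After op 5 (out_shuffle): [5 0 6 4 1 2 3]
After op 6 (cut(6)): [3 5 0 6 4 1 2]
After op 7 (reverse): [2 1 4 6 0 5 3]
Position 4: card 0.

Answer: 0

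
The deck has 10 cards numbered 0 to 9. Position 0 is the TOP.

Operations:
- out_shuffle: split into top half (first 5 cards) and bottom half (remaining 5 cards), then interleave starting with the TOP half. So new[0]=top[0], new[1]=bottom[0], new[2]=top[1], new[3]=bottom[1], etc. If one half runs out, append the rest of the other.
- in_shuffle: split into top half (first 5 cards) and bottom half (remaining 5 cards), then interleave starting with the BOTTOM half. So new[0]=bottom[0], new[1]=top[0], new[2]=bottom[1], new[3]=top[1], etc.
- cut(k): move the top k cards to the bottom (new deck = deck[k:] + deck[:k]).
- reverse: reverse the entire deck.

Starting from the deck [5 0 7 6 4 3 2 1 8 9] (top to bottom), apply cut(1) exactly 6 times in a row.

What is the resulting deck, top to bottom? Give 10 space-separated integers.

After op 1 (cut(1)): [0 7 6 4 3 2 1 8 9 5]
After op 2 (cut(1)): [7 6 4 3 2 1 8 9 5 0]
After op 3 (cut(1)): [6 4 3 2 1 8 9 5 0 7]
After op 4 (cut(1)): [4 3 2 1 8 9 5 0 7 6]
After op 5 (cut(1)): [3 2 1 8 9 5 0 7 6 4]
After op 6 (cut(1)): [2 1 8 9 5 0 7 6 4 3]

Answer: 2 1 8 9 5 0 7 6 4 3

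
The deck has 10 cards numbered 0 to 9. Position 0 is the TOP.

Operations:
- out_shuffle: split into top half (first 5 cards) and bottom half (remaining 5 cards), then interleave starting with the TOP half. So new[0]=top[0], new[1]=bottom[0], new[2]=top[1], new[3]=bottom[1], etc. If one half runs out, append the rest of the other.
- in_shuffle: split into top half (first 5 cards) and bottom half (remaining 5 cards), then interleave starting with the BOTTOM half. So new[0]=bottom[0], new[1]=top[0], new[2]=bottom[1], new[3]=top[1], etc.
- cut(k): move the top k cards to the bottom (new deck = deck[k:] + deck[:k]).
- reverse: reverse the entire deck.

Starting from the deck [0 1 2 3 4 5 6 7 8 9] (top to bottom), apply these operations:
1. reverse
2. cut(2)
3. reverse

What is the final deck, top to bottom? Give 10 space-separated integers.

After op 1 (reverse): [9 8 7 6 5 4 3 2 1 0]
After op 2 (cut(2)): [7 6 5 4 3 2 1 0 9 8]
After op 3 (reverse): [8 9 0 1 2 3 4 5 6 7]

Answer: 8 9 0 1 2 3 4 5 6 7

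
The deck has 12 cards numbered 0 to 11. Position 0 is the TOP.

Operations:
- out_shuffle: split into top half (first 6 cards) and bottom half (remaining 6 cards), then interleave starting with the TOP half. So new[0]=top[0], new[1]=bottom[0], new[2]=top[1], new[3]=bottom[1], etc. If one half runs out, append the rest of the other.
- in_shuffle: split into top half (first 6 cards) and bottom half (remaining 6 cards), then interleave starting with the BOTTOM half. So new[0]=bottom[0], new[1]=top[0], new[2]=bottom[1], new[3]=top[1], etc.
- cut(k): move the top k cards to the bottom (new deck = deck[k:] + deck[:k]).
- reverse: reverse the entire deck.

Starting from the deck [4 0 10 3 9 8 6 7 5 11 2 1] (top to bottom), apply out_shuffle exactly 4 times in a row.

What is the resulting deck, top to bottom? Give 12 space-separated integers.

Answer: 4 11 7 8 3 0 2 5 6 9 10 1

Derivation:
After op 1 (out_shuffle): [4 6 0 7 10 5 3 11 9 2 8 1]
After op 2 (out_shuffle): [4 3 6 11 0 9 7 2 10 8 5 1]
After op 3 (out_shuffle): [4 7 3 2 6 10 11 8 0 5 9 1]
After op 4 (out_shuffle): [4 11 7 8 3 0 2 5 6 9 10 1]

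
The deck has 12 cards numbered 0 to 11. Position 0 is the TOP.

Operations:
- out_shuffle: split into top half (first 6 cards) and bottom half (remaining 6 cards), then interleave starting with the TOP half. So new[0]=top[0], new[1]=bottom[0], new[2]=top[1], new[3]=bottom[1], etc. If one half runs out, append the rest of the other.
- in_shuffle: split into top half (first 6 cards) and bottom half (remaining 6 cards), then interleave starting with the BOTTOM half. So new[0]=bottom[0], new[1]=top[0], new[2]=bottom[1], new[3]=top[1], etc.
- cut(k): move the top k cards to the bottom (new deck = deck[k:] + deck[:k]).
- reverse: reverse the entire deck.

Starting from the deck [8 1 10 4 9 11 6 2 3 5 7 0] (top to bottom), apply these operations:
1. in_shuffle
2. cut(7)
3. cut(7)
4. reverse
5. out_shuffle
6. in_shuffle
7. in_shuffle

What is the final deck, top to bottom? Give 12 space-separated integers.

After op 1 (in_shuffle): [6 8 2 1 3 10 5 4 7 9 0 11]
After op 2 (cut(7)): [4 7 9 0 11 6 8 2 1 3 10 5]
After op 3 (cut(7)): [2 1 3 10 5 4 7 9 0 11 6 8]
After op 4 (reverse): [8 6 11 0 9 7 4 5 10 3 1 2]
After op 5 (out_shuffle): [8 4 6 5 11 10 0 3 9 1 7 2]
After op 6 (in_shuffle): [0 8 3 4 9 6 1 5 7 11 2 10]
After op 7 (in_shuffle): [1 0 5 8 7 3 11 4 2 9 10 6]

Answer: 1 0 5 8 7 3 11 4 2 9 10 6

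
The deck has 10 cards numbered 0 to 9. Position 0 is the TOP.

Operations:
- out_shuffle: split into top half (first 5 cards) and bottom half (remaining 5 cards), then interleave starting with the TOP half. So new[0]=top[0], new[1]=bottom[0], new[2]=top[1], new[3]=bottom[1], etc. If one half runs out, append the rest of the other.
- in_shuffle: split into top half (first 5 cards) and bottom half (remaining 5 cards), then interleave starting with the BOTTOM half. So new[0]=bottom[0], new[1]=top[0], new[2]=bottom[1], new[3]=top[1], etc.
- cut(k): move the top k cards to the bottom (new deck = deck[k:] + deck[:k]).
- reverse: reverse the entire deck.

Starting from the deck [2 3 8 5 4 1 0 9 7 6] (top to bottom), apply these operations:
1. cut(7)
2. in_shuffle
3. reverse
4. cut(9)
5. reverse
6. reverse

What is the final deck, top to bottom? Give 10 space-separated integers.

Answer: 8 3 0 2 1 6 4 7 5 9

Derivation:
After op 1 (cut(7)): [9 7 6 2 3 8 5 4 1 0]
After op 2 (in_shuffle): [8 9 5 7 4 6 1 2 0 3]
After op 3 (reverse): [3 0 2 1 6 4 7 5 9 8]
After op 4 (cut(9)): [8 3 0 2 1 6 4 7 5 9]
After op 5 (reverse): [9 5 7 4 6 1 2 0 3 8]
After op 6 (reverse): [8 3 0 2 1 6 4 7 5 9]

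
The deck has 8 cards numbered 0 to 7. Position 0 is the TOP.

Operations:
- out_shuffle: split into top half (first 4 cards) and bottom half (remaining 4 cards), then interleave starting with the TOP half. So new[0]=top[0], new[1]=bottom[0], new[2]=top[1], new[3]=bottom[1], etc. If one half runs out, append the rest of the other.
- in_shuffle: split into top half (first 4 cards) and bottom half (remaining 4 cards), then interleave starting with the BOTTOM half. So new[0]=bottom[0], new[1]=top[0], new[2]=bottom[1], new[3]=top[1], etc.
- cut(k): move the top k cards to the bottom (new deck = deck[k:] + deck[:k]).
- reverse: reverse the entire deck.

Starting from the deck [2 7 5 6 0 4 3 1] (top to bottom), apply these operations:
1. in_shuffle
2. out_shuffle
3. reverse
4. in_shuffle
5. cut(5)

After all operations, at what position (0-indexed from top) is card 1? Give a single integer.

Answer: 0

Derivation:
After op 1 (in_shuffle): [0 2 4 7 3 5 1 6]
After op 2 (out_shuffle): [0 3 2 5 4 1 7 6]
After op 3 (reverse): [6 7 1 4 5 2 3 0]
After op 4 (in_shuffle): [5 6 2 7 3 1 0 4]
After op 5 (cut(5)): [1 0 4 5 6 2 7 3]
Card 1 is at position 0.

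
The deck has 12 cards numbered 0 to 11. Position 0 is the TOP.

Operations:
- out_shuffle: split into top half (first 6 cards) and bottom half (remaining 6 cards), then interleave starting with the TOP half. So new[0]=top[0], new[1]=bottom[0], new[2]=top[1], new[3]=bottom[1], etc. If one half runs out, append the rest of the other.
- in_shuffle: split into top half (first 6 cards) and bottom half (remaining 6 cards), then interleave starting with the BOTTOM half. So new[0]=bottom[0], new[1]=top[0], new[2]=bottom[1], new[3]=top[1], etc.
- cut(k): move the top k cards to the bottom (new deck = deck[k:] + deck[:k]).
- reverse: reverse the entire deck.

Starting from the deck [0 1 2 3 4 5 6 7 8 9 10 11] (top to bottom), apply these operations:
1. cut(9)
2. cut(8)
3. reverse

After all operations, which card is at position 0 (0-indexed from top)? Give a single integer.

After op 1 (cut(9)): [9 10 11 0 1 2 3 4 5 6 7 8]
After op 2 (cut(8)): [5 6 7 8 9 10 11 0 1 2 3 4]
After op 3 (reverse): [4 3 2 1 0 11 10 9 8 7 6 5]
Position 0: card 4.

Answer: 4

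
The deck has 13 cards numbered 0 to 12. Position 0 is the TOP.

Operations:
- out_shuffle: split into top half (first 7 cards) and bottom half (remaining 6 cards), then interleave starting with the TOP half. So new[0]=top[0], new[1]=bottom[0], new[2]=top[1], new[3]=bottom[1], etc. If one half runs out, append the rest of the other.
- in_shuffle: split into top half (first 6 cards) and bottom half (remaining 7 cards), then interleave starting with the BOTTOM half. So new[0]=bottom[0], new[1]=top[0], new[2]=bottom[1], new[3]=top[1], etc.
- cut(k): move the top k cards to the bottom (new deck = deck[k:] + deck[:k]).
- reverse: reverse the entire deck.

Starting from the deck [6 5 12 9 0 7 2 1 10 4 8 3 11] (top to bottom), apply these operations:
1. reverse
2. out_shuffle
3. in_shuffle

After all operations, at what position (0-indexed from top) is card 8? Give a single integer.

Answer: 9

Derivation:
After op 1 (reverse): [11 3 8 4 10 1 2 7 0 9 12 5 6]
After op 2 (out_shuffle): [11 7 3 0 8 9 4 12 10 5 1 6 2]
After op 3 (in_shuffle): [4 11 12 7 10 3 5 0 1 8 6 9 2]
Card 8 is at position 9.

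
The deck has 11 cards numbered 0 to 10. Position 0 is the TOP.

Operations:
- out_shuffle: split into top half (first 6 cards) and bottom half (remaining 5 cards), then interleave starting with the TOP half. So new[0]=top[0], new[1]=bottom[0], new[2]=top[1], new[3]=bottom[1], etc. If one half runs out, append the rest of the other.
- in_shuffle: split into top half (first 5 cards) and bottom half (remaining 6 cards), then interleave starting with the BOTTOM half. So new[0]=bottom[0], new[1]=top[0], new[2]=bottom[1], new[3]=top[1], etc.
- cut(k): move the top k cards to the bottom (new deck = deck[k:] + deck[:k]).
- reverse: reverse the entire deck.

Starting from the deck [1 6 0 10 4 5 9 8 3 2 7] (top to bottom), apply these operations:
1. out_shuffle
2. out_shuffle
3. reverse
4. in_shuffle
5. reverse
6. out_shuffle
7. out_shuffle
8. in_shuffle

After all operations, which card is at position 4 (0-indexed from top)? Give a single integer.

Answer: 4

Derivation:
After op 1 (out_shuffle): [1 9 6 8 0 3 10 2 4 7 5]
After op 2 (out_shuffle): [1 10 9 2 6 4 8 7 0 5 3]
After op 3 (reverse): [3 5 0 7 8 4 6 2 9 10 1]
After op 4 (in_shuffle): [4 3 6 5 2 0 9 7 10 8 1]
After op 5 (reverse): [1 8 10 7 9 0 2 5 6 3 4]
After op 6 (out_shuffle): [1 2 8 5 10 6 7 3 9 4 0]
After op 7 (out_shuffle): [1 7 2 3 8 9 5 4 10 0 6]
After op 8 (in_shuffle): [9 1 5 7 4 2 10 3 0 8 6]
Position 4: card 4.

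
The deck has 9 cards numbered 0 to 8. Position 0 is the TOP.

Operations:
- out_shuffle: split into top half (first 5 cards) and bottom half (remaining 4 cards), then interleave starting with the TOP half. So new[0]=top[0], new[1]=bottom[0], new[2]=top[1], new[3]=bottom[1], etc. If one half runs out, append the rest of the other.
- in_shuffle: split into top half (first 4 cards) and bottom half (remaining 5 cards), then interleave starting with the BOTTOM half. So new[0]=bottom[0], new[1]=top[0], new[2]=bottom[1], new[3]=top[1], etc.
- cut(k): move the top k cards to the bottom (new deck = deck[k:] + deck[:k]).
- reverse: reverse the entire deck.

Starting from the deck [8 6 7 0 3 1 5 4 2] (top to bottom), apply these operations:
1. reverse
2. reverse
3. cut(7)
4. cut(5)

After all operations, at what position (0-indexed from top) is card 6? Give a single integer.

Answer: 7

Derivation:
After op 1 (reverse): [2 4 5 1 3 0 7 6 8]
After op 2 (reverse): [8 6 7 0 3 1 5 4 2]
After op 3 (cut(7)): [4 2 8 6 7 0 3 1 5]
After op 4 (cut(5)): [0 3 1 5 4 2 8 6 7]
Card 6 is at position 7.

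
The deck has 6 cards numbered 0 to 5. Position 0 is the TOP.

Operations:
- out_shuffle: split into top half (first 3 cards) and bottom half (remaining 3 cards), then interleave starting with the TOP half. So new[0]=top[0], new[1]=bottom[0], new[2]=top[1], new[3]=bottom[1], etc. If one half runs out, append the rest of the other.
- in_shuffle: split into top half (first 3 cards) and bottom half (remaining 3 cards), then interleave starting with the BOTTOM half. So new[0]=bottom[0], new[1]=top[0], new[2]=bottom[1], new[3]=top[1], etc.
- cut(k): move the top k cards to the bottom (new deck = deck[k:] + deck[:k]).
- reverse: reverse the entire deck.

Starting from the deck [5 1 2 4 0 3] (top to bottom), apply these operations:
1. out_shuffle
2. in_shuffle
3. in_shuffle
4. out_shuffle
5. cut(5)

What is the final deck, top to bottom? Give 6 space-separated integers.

After op 1 (out_shuffle): [5 4 1 0 2 3]
After op 2 (in_shuffle): [0 5 2 4 3 1]
After op 3 (in_shuffle): [4 0 3 5 1 2]
After op 4 (out_shuffle): [4 5 0 1 3 2]
After op 5 (cut(5)): [2 4 5 0 1 3]

Answer: 2 4 5 0 1 3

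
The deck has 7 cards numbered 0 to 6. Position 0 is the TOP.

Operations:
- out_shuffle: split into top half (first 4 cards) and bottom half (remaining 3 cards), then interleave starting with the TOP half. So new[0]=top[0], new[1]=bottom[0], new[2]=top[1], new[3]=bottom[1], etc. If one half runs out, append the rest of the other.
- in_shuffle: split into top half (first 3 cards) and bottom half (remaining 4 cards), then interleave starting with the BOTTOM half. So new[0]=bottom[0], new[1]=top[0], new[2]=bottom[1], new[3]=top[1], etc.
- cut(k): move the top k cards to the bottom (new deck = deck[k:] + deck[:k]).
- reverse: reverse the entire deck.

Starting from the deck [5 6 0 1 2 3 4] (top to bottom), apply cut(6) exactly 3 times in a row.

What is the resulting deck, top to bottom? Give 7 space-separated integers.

Answer: 2 3 4 5 6 0 1

Derivation:
After op 1 (cut(6)): [4 5 6 0 1 2 3]
After op 2 (cut(6)): [3 4 5 6 0 1 2]
After op 3 (cut(6)): [2 3 4 5 6 0 1]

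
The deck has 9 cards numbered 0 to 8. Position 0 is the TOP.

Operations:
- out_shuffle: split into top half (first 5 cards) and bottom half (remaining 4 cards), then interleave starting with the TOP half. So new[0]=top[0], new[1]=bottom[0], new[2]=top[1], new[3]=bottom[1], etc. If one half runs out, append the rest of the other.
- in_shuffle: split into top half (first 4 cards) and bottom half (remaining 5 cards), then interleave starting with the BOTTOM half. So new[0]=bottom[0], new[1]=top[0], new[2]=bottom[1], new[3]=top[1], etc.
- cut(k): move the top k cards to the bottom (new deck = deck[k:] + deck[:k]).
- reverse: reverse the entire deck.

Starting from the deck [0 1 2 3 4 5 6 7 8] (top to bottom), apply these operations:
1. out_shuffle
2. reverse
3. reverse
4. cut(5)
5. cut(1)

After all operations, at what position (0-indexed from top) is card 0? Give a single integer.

After op 1 (out_shuffle): [0 5 1 6 2 7 3 8 4]
After op 2 (reverse): [4 8 3 7 2 6 1 5 0]
After op 3 (reverse): [0 5 1 6 2 7 3 8 4]
After op 4 (cut(5)): [7 3 8 4 0 5 1 6 2]
After op 5 (cut(1)): [3 8 4 0 5 1 6 2 7]
Card 0 is at position 3.

Answer: 3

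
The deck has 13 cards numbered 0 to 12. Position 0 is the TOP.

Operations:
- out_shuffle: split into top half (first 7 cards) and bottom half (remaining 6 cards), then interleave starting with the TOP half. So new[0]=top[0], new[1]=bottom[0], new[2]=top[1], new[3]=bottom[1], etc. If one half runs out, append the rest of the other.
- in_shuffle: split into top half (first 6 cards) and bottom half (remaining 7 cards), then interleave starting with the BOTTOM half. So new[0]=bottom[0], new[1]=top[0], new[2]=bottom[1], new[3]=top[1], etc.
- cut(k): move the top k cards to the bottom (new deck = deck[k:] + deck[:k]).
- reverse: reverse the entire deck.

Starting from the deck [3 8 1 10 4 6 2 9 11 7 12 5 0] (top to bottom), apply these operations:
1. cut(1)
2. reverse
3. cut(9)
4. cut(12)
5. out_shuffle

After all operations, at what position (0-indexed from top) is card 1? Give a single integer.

After op 1 (cut(1)): [8 1 10 4 6 2 9 11 7 12 5 0 3]
After op 2 (reverse): [3 0 5 12 7 11 9 2 6 4 10 1 8]
After op 3 (cut(9)): [4 10 1 8 3 0 5 12 7 11 9 2 6]
After op 4 (cut(12)): [6 4 10 1 8 3 0 5 12 7 11 9 2]
After op 5 (out_shuffle): [6 5 4 12 10 7 1 11 8 9 3 2 0]
Card 1 is at position 6.

Answer: 6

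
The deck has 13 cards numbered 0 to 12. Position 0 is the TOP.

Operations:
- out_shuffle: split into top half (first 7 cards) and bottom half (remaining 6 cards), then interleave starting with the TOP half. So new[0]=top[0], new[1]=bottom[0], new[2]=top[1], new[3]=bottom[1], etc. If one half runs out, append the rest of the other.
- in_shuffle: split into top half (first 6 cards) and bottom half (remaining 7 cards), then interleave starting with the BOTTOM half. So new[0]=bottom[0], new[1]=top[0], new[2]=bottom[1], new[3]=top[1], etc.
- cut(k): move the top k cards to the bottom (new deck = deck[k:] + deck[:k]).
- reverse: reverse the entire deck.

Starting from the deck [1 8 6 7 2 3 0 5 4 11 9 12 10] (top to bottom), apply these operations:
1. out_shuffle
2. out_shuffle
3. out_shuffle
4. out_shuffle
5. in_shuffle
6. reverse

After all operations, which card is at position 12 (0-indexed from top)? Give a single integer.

After op 1 (out_shuffle): [1 5 8 4 6 11 7 9 2 12 3 10 0]
After op 2 (out_shuffle): [1 9 5 2 8 12 4 3 6 10 11 0 7]
After op 3 (out_shuffle): [1 3 9 6 5 10 2 11 8 0 12 7 4]
After op 4 (out_shuffle): [1 11 3 8 9 0 6 12 5 7 10 4 2]
After op 5 (in_shuffle): [6 1 12 11 5 3 7 8 10 9 4 0 2]
After op 6 (reverse): [2 0 4 9 10 8 7 3 5 11 12 1 6]
Position 12: card 6.

Answer: 6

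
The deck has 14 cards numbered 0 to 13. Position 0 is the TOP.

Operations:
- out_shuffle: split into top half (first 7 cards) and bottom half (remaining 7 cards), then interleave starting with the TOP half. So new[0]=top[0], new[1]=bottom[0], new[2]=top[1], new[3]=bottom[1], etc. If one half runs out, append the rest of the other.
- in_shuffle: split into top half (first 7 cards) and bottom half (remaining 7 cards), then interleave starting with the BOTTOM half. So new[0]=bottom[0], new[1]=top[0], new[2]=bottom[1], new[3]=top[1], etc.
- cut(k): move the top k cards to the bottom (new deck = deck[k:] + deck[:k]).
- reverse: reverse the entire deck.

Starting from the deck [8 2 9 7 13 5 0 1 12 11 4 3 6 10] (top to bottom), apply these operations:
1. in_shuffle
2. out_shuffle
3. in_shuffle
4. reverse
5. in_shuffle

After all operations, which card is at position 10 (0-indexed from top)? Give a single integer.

Answer: 1

Derivation:
After op 1 (in_shuffle): [1 8 12 2 11 9 4 7 3 13 6 5 10 0]
After op 2 (out_shuffle): [1 7 8 3 12 13 2 6 11 5 9 10 4 0]
After op 3 (in_shuffle): [6 1 11 7 5 8 9 3 10 12 4 13 0 2]
After op 4 (reverse): [2 0 13 4 12 10 3 9 8 5 7 11 1 6]
After op 5 (in_shuffle): [9 2 8 0 5 13 7 4 11 12 1 10 6 3]
Position 10: card 1.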